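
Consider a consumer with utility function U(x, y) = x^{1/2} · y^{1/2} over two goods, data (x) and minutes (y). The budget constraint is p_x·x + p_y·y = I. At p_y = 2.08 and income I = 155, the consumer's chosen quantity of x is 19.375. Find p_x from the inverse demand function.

p_x = 4

The MRS is y/x. Set MRS = p_x/p_y.
So 0.5·p_y·y = 0.5·p_x·x; combined with the budget, a share 0.5 of income goes to x.
Demand: x*(p_x,p_y,I) = 0.5·I/p_x and y* = 0.5·I/p_y.
Set x* = 19.375 in the demand function and solve for p_x: p_x = 4.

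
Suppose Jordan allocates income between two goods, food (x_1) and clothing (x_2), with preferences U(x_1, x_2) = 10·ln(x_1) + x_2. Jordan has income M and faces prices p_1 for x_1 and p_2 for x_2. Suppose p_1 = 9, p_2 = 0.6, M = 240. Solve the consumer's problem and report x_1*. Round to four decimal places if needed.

Set MRS = p_1/p_2: (10/x_1)/1 = p_1/p_2.
So x_1*(p_1,p_2) = 10·p_2/p_1, independent of income; and x_2* = (M − 10·p_2)/p_2.
At the given prices: x_1* = 10·0.6/9 = 0.6667.

x_1* = 0.6667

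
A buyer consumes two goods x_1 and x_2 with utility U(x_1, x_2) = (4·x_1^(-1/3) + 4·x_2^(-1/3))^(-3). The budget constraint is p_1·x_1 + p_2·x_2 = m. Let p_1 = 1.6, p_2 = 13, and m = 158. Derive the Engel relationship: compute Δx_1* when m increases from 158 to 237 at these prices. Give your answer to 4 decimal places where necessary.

Δx_1* = 18.3665

MU_x_1 ∝ 4·x_1^(-4/3), MU_x_2 ∝ 4·x_2^(-4/3), so MRS = (x_2/x_1)^(4/3) = p_1/p_2.
Hence x_2/x_1 = (p_1/p_2)^(1/(4/3)), i.e. raised to the 0.75 power.
Substitute x_2 = (x_2/x_1)·x_1 into the budget: x_1* = m/(p_1 + p_2·(x_2/x_1)).
Numerically x_2/x_1 = 0.207794, so x_1* = 158/(1.6 + 13·0.207794) = 36.7329.
At m' = 237: x_1* = 55.0994. Change: 55.0994 − 36.7329 = 18.3665.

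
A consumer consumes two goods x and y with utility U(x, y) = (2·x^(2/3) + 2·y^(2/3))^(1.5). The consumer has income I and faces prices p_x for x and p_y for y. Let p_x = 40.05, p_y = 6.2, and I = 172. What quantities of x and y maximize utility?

From the CES first-order condition, (y/x)^(1/3) = p_x/p_y.
Hence y/x = (p_x/p_y)^(1/(1/3)), i.e. raised to the 3 power.
Substitute y = (y/x)·x into the budget: x* = I/(p_x + p_y·(y/x)).
Numerically y/x = 269.545753, so x* = 172/(40.05 + 6.2·269.545753) = 0.1005 and y* = 269.545753·0.1005 = 27.0927.

x* = 0.1005, y* = 27.0927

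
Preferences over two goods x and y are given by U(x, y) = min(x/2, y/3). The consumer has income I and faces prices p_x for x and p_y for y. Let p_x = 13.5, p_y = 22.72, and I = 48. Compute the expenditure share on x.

With perfect complements, no substitution: consume in ratio x:y = 2:3.
Budget: p_x·x + p_y·(3/2)·x = I, so (2·p_x + 3·p_y)·x = 2·I.
Demand: x*(p_x,p_y,I) = 2·I/(2·p_x + 3·p_y), y* = 3·I/(2·p_x + 3·p_y).
Here 2·13.5 + 3·22.72 = 95.16, giving x* = 1.0088 and y* = 1.5132.
Expenditure on x: 13.5·1.0088 = 13.6192; share = 0.2837.

share on x = 0.2837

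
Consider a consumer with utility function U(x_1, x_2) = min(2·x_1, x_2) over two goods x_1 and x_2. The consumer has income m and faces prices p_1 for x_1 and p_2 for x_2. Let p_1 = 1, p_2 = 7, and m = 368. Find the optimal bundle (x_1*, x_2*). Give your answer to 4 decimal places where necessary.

With perfect complements, no substitution: consume in ratio x_1:x_2 = 1:2.
Budget: p_1·x_1 + p_2·2·x_1 = m, so (p_1 + 2·p_2)·x_1 = m.
Demand: x_1*(p_1,p_2,m) = m/(p_1 + 2·p_2), x_2* = 2·m/(p_1 + 2·p_2).
Here 1 + 2·7 = 15, giving x_1* = 24.5333 and x_2* = 49.0667.

x_1* = 24.5333, x_2* = 49.0667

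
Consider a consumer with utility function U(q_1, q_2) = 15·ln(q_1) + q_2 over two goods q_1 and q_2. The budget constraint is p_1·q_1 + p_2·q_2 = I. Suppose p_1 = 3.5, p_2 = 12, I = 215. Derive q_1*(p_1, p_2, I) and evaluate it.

q_1* = 51.4286

At the given prices: q_1* = 15·12/3.5 = 51.4286.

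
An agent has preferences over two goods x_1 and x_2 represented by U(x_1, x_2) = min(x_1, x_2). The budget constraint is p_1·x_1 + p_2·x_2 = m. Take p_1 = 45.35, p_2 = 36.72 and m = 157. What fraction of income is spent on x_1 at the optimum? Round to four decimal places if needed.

share on x_1 = 0.5526

Leontief preferences: the optimum is at the kink where x_1/1 = x_2/1, i.e. x_2 = x_1.
Budget: p_1·x_1 + p_2·x_1 = m, so (p_1 + p_2)·x_1 = m.
Demand: x_1*(p_1,p_2,m) = m/(p_1 + p_2), x_2* = m/(p_1 + p_2).
Here 45.35 + 36.72 = 82.07, giving x_1* = 1.913 and x_2* = 1.913.
Expenditure on x_1: 45.35·1.913 = 86.7546; share = 0.5526.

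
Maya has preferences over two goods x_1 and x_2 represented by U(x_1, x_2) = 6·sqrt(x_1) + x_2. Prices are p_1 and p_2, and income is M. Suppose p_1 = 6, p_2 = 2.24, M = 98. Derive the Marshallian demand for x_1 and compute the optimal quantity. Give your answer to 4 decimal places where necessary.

x_1* = 1.2544

Set MRS = p_1/p_2: 3·x_1^(−1/2) = p_1/p_2.
Solve: √x_1 = 3·p_2/p_1, so x_1*(p_1,p_2) = (3·p_2/p_1)², and x_2* = (M − p_1·x_1*)/p_2.
Plugging in: x_1* = (3·2.24/6)² = 1.2544.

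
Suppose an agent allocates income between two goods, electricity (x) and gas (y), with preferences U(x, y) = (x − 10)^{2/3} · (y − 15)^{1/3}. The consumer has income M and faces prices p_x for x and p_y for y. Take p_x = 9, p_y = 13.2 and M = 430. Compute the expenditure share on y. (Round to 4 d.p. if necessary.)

This is Cobb-Douglas in (x−10, y−15): tangency gives 2/3·p_y·(y−15) = 1/3·p_x·(x−10).
After buying the subsistence bundle (10, 15), a share 2/3 of the remaining income goes to x: x* = 10 + 2/3·(M − 10p_x − 15p_y)/p_x.
Discretionary income = 430 − 10·9 − 15·13.2 = 142; x* = 10 + 2/3·142/9 = 20.5185; y* = 15 + 1/3·142/13.2 = 18.5859.
Expenditure on y: 13.2·18.5859 = 245.3333; share = 0.5705.

share on y = 0.5705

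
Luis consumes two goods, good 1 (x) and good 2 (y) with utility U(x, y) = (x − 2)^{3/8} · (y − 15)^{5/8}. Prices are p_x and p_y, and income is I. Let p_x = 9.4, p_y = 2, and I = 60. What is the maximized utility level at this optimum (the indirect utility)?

V = 1.6175

Let x' = x−2, y' = y−15. MRS = (3/5)·y'/x' = p_x/p_y.
Substituting into the budget: x* = 2 + 0.375·(I − 2·p_x − 15·p_y)/p_x, and y* = 15 + 0.625·(…)/p_y.
Discretionary income = 60 − 2·9.4 − 15·2 = 11.2; x* = 2 + 0.375·11.2/9.4 = 2.4468; y* = 15 + 0.625·11.2/2 = 18.5.
Utility at the optimum: U(2.4468, 18.5) = 1.6175.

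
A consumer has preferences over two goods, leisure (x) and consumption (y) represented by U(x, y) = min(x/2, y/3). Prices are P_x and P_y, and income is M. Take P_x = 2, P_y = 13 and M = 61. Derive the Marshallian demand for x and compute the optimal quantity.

With perfect complements, no substitution: consume in ratio x:y = 2:3.
Budget: P_x·x + P_y·(3/2)·x = M, so (2·P_x + 3·P_y)·x = 2·M.
Demand: x*(P_x,P_y,M) = 2·M/(2·P_x + 3·P_y), y* = 3·M/(2·P_x + 3·P_y).
Here 2·2 + 3·13 = 43, giving x* = 2.8372.

x* = 2.8372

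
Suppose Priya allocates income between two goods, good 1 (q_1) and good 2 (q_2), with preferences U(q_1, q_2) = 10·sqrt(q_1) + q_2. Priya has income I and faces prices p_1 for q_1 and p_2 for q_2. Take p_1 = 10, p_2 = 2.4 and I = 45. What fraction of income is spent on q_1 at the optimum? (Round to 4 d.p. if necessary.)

Set MRS = p_1/p_2: 5·q_1^(−1/2) = p_1/p_2.
Thus q_1* = (5·p_2/p_1)² — independent of I — with the rest of income spent on q_2.
Plugging in: q_1* = (5·2.4/10)² = 1.44, q_2* = 12.75.
Expenditure on q_1: 10·1.44 = 14.4; share = 0.32.

share on q_1 = 0.32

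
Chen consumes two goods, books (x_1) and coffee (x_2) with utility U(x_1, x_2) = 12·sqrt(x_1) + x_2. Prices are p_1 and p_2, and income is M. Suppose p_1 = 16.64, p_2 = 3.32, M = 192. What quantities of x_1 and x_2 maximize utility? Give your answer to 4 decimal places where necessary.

x_1* = 1.4331, x_2* = 50.6486

Set MRS = p_1/p_2: 6·x_1^(−1/2) = p_1/p_2.
Solve: √x_1 = 6·p_2/p_1, so x_1*(p_1,p_2) = (6·p_2/p_1)², and x_2* = (M − p_1·x_1*)/p_2.
Plugging in: x_1* = (6·3.32/16.64)² = 1.4331, x_2* = 50.6486.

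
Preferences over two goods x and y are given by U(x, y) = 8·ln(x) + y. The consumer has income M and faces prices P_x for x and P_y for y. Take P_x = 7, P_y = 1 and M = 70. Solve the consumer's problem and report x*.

x* = 1.1429

So x*(P_x,P_y) = 8·P_y/P_x, independent of income; and y* = (M − 8·P_y)/P_y.
At the given prices: x* = 8·1/7 = 1.1429.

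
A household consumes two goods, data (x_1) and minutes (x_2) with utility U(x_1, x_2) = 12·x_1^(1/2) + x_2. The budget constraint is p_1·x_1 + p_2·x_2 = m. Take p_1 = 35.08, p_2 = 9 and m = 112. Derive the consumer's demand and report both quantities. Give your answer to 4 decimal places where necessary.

x_1* = 2.3696, x_2* = 3.2084

Utility is quasi-linear in x_2; the FOC for x_1 is 6/√x_1 = p_1/p_2.
Solve: √x_1 = 6·p_2/p_1, so x_1*(p_1,p_2) = (6·p_2/p_1)², and x_2* = (m − p_1·x_1*)/p_2.
Plugging in: x_1* = (6·9/35.08)² = 2.3696, x_2* = 3.2084.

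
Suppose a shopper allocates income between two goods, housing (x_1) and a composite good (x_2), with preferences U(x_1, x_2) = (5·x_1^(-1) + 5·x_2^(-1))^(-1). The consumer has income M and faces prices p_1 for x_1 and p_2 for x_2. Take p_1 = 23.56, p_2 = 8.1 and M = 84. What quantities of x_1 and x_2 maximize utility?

x_1* = 2.2475, x_2* = 3.8331

MRS = MU_x_1/MU_x_2 = (x_2/x_1)^(2). Set equal to p_1/p_2.
Hence x_2/x_1 = (p_1/p_2)^(1/(2)), i.e. raised to the 0.5 power.
With the ratio pinned down, the budget gives x_1* = M/(p_1 + p_2·(x_2/x_1)) and x_2* = (x_2/x_1)·x_1*.
Numerically x_2/x_1 = 1.705474, so x_1* = 84/(23.56 + 8.1·1.705474) = 2.2475 and x_2* = 1.705474·2.2475 = 3.8331.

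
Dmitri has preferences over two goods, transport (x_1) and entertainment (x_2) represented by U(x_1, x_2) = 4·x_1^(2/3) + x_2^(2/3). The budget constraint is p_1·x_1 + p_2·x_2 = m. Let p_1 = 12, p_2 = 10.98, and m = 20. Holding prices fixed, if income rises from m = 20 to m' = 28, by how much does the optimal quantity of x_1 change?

From the CES first-order condition, 4·(x_2/x_1)^(1/3) = p_1/p_2.
Solve for the ratio: x_2/x_1 = [(1/4)·p_1/p_2]^(3).
Substitute x_2 = (x_2/x_1)·x_1 into the budget: x_1* = m/(p_1 + p_2·(x_2/x_1)).
Numerically x_2/x_1 = 0.020397, so x_1* = 20/(12 + 10.98·0.020397) = 1.6361.
At m' = 28: x_1* = 2.2906. Change: 2.2906 − 1.6361 = 0.6545.

Δx_1* = 0.6545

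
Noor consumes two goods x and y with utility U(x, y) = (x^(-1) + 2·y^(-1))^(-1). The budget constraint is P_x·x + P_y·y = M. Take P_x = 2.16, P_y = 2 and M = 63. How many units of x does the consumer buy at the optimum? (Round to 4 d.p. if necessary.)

From the CES first-order condition, (1/2)·(y/x)^(2) = P_x/P_y.
Hence y/x = (2·P_x/P_y)^(1/(2)), i.e. raised to the 0.5 power.
With the ratio pinned down, the budget gives x* = M/(P_x + P_y·(y/x)) and y* = (y/x)·x*.
Numerically y/x = 1.469694, so x* = 63/(2.16 + 2·1.469694) = 12.3544.

x* = 12.3544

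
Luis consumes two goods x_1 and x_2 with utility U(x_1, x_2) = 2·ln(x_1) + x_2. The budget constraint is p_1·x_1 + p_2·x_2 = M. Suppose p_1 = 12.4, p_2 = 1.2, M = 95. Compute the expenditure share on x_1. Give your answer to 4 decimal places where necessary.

share on x_1 = 0.0253

MU_x_1 = 2/x_1, MU_x_2 = 1. Tangency: 2/x_1 = p_1/p_2.
So x_1*(p_1,p_2) = 2·p_2/p_1, independent of income; and x_2* = (M − 2·p_2)/p_2.
At the given prices: x_1* = 2·1.2/12.4 = 0.1935, and x_2* = 77.1667.
Expenditure on x_1: 12.4·0.1935 = 2.4; share = 0.0253.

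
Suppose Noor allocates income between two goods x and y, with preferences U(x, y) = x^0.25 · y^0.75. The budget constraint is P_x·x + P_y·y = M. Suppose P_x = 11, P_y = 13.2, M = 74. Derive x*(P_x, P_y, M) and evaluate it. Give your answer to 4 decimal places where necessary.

x* = 1.6818

MU_x/MU_y = (0.25·y)/(0.75·x); tangency sets this equal to P_x/P_y.
Rearranging, P_y·y = 3·P_x·x. Substituting into the budget gives P_x·x·(1 + 3) = M.
Demand: x*(P_x,P_y,M) = 0.25·M/P_x and y* = 0.75·M/P_y.
At P_x=11, P_y=13.2, M=74: x* = 0.25·74/11 = 1.6818.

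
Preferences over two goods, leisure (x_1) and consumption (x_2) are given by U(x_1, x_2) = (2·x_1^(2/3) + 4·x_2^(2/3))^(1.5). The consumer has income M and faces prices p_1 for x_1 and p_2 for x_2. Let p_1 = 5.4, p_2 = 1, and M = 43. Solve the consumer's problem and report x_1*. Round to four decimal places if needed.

x_1* = 0.034

MRS = MU_x_1/MU_x_2 = (1/2)·(x_2/x_1)^(1/3). Set equal to p_1/p_2.
Hence x_2/x_1 = (2·p_1/p_2)^(1/(1/3)), i.e. raised to the 3 power.
Substitute x_2 = (x_2/x_1)·x_1 into the budget: x_1* = M/(p_1 + p_2·(x_2/x_1)).
Numerically x_2/x_1 = 1259.712, so x_1* = 43/(5.4 + 1·1259.712) = 0.034.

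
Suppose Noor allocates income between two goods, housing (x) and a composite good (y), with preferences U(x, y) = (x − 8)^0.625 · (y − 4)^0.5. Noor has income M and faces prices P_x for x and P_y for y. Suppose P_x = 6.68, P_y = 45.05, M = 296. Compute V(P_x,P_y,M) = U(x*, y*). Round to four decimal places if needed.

After buying the subsistence bundle (8, 4), a share 5/9 of the remaining income goes to x: x* = 8 + 5/9·(M − 8P_x − 4P_y)/P_x.
Discretionary income = 296 − 8·6.68 − 4·45.05 = 62.36; x* = 8 + 5/9·62.36/6.68 = 13.1863; y* = 4 + 4/9·62.36/45.05 = 4.6152.
Utility at the optimum: U(13.1863, 4.6152) = 2.1943.

V = 2.1943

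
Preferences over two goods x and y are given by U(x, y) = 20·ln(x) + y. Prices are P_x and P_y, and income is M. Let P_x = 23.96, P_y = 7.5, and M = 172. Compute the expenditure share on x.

share on x = 0.8721

MU_x = 20/x, MU_y = 1. Tangency: 20/x = P_x/P_y.
So x*(P_x,P_y) = 20·P_y/P_x, independent of income; and y* = (M − 20·P_y)/P_y.
At the given prices: x* = 20·7.5/23.96 = 6.2604, and y* = 2.9333.
Expenditure on x: 23.96·6.2604 = 150; share = 0.8721.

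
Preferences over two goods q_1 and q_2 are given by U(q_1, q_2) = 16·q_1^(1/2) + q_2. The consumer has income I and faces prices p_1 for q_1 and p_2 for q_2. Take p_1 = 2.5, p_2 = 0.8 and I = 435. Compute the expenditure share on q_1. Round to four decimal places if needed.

MU_q_1 = 8/√q_1, MU_q_2 = 1. Tangency: 8/√q_1 = p_1/p_2.
Thus q_1* = (8·p_2/p_1)² — independent of I — with the rest of income spent on q_2.
Plugging in: q_1* = (8·0.8/2.5)² = 6.5536, q_2* = 523.27.
Expenditure on q_1: 2.5·6.5536 = 16.384; share = 0.0377.

share on q_1 = 0.0377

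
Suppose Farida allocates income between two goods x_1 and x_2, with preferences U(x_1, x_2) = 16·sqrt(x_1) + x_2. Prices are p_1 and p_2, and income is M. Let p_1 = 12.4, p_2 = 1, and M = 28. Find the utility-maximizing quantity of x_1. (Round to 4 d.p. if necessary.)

x_1* = 0.4162

Thus x_1* = (8·p_2/p_1)² — independent of M — with the rest of income spent on x_2.
Plugging in: x_1* = (8·1/12.4)² = 0.4162.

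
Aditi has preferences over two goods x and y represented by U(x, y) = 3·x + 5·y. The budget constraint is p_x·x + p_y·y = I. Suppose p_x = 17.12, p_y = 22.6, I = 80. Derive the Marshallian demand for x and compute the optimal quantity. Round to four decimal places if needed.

Perfect substitutes: compare marginal utility per dollar. 3/p_x vs 5/p_y → 0.1752 vs 0.2212.
y gives more utility per dollar, so spend all income on y: y* = I/p_y, x* = 0.
Numerically: x* = 0, y* = 3.5398.

x* = 0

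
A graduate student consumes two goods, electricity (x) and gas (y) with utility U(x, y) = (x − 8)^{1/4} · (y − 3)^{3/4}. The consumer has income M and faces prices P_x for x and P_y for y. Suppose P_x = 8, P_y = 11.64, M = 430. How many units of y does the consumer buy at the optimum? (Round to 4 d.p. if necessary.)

y* = 24.3325

Discretionary income = 430 − 8·8 − 3·11.64 = 331.08; y* = 3 + 0.75·331.08/11.64 = 24.3325.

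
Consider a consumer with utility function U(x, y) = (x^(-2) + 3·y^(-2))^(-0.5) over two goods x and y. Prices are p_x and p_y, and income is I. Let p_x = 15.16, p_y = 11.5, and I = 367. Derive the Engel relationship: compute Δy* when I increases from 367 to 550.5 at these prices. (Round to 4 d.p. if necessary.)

Δy* = 8.7023

MU_x ∝ x^(-3), MU_y ∝ 3·y^(-3), so MRS = (1/3)·(y/x)^(3) = p_x/p_y.
Hence y/x = (3·p_x/p_y)^(1/(3)), i.e. raised to the 1/3 power.
Substitute y = (y/x)·x into the budget: x* = I/(p_x + p_y·(y/x)).
Numerically y/x = 1.581397, so x* = 367/(15.16 + 11.5·1.581397) = 11.0058 and y* = 1.581397·11.0058 = 17.4045.
At I' = 550.5: y* = 26.1068. Change: 26.1068 − 17.4045 = 8.7023.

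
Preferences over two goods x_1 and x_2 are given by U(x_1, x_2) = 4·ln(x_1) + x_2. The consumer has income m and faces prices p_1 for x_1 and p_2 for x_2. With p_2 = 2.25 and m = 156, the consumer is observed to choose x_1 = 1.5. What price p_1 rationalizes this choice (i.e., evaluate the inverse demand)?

MU_x_1 = 4/x_1, MU_x_2 = 1. Tangency: 4/x_1 = p_1/p_2.
So x_1*(p_1,p_2) = 4·p_2/p_1, independent of income; and x_2* = (m − 4·p_2)/p_2.
Set x_1* = 1.5 in the demand function and solve for p_1: p_1 = 6.

p_1 = 6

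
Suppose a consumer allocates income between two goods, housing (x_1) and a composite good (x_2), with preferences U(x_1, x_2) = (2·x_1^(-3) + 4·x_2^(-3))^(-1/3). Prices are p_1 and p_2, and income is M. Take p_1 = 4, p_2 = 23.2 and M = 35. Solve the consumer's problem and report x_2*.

x_2* = 1.2315

MU_x_1 ∝ 2·x_1^(-4), MU_x_2 ∝ 4·x_2^(-4), so MRS = (1/2)·(x_2/x_1)^(4) = p_1/p_2.
Solve for the ratio: x_2/x_1 = [2·p_1/p_2]^(0.25).
Substitute x_2 = (x_2/x_1)·x_1 into the budget: x_1* = M/(p_1 + p_2·(x_2/x_1)).
Numerically x_2/x_1 = 0.766303, so x_1* = 35/(4 + 23.2·0.766303) = 1.6071 and x_2* = 0.766303·1.6071 = 1.2315.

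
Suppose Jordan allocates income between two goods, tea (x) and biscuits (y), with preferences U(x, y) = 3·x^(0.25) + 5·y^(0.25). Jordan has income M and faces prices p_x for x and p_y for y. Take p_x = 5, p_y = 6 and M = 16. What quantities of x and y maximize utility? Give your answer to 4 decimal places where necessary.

MRS = MU_x/MU_y = (3/5)·(y/x)^(0.75). Set equal to p_x/p_y.
Solve for the ratio: y/x = [(5/3)·p_x/p_y]^(4/3).
With the ratio pinned down, the budget gives x* = M/(p_x + p_y·(y/x)) and y* = (y/x)·x*.
Numerically y/x = 1.549613, so x* = 16/(5 + 6·1.549613) = 1.1191 and y* = 1.549613·1.1191 = 1.7341.

x* = 1.1191, y* = 1.7341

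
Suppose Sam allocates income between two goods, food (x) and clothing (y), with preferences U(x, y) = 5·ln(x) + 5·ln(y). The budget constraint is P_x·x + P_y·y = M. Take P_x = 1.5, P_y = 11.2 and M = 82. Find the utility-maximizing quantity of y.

y* = 3.6607

MU_x/MU_y = (5·y)/(5·x); tangency sets this equal to P_x/P_y.
So 5·P_y·y = 5·P_x·x; combined with the budget, a share 0.5 of income goes to x.
Demand: x*(P_x,P_y,M) = 0.5·M/P_x and y* = 0.5·M/P_y.
At P_x=1.5, P_y=11.2, M=82: y* = 0.5·82/11.2 = 3.6607.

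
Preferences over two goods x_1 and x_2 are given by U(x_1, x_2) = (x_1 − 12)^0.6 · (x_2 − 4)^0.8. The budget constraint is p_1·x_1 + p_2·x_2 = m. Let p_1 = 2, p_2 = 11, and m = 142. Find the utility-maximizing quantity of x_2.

x_2* = 7.8442

This is Cobb-Douglas in (x_1−12, x_2−4): tangency gives 0.6·p_2·(x_2−4) = 0.8·p_1·(x_1−12).
After buying the subsistence bundle (12, 4), a share 3/7 of the remaining income goes to x_1: x_1* = 12 + 3/7·(m − 12p_1 − 4p_2)/p_1.
Discretionary income = 142 − 12·2 − 4·11 = 74; x_2* = 4 + 4/7·74/11 = 7.8442.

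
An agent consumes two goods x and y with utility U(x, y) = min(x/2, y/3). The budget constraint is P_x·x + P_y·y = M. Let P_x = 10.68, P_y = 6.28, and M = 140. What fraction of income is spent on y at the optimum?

share on y = 0.4687

With perfect complements, no substitution: consume in ratio x:y = 2:3.
Budget: P_x·x + P_y·(3/2)·x = M, so (2·P_x + 3·P_y)·x = 2·M.
Demand: x*(P_x,P_y,M) = 2·M/(2·P_x + 3·P_y), y* = 3·M/(2·P_x + 3·P_y).
Here 2·10.68 + 3·6.28 = 40.2, giving x* = 6.9652 and y* = 10.4478.
Expenditure on y: 6.28·10.4478 = 65.6119; share = 0.4687.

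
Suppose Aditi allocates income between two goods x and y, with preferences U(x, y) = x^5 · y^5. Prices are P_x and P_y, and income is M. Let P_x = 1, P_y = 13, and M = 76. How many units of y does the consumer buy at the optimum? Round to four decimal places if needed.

At P_x=1, P_y=13, M=76: y* = 0.5·76/13 = 2.9231.

y* = 2.9231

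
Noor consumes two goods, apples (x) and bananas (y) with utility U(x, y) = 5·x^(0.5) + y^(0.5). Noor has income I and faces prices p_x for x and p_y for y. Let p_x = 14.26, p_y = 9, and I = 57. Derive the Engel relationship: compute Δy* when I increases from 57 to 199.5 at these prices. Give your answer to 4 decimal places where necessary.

From the CES first-order condition, 5·(y/x)^(0.5) = p_x/p_y.
Solve for the ratio: y/x = [(1/5)·p_x/p_y]^(2).
Substitute y = (y/x)·x into the budget: x* = I/(p_x + p_y·(y/x)).
Numerically y/x = 0.100419, so x* = 57/(14.26 + 9·0.100419) = 3.759 and y* = 0.100419·3.759 = 0.3775.
At I' = 199.5: y* = 1.3211. Change: 1.3211 − 0.3775 = 0.9437.

Δy* = 0.9437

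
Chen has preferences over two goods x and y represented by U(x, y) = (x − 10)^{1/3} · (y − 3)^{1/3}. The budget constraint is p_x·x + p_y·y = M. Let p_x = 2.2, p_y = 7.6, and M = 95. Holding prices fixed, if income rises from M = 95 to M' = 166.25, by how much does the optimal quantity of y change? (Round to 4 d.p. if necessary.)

MRS = (y−3)/(x−10). Tangency with p_x/p_y gives y−3 = (p_x/p_y)·(x−10).
After buying the subsistence bundle (10, 3), a share 0.5 of the remaining income goes to x: x* = 10 + 0.5·(M − 10p_x − 3p_y)/p_x.
Discretionary income = 95 − 10·2.2 − 3·7.6 = 50.2; y* = 3 + 0.5·50.2/7.6 = 6.3026.
At M' = 166.25: y* = 10.9901. Change: 10.9901 − 6.3026 = 4.6875.

Δy* = 4.6875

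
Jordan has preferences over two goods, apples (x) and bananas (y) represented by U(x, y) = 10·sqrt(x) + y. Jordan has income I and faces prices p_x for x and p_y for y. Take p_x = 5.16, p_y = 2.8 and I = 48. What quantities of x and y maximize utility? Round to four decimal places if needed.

Set MRS = p_x/p_y: 5·x^(−1/2) = p_x/p_y.
Thus x* = (5·p_y/p_x)² — independent of I — with the rest of income spent on y.
Plugging in: x* = (5·2.8/5.16)² = 7.3613, y* = 3.577.

x* = 7.3613, y* = 3.577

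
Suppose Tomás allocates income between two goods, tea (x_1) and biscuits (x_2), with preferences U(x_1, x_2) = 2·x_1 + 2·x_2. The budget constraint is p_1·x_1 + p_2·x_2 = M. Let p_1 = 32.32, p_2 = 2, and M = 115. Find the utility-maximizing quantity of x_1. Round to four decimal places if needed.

Perfect substitutes: compare marginal utility per dollar. 2/p_1 vs 2/p_2 → 0.0619 vs 1.
x_2 gives more utility per dollar, so spend all income on x_2: x_2* = M/p_2, x_1* = 0.
Numerically: x_1* = 0, x_2* = 57.5.

x_1* = 0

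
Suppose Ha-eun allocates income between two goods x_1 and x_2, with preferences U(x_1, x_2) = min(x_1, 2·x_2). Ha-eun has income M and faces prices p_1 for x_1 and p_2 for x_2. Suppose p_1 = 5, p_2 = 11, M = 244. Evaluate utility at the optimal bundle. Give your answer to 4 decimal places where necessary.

Leontief preferences: the optimum is at the kink where x_1/2 = x_2/1, i.e. x_2 = (1/2)·x_1.
Budget: p_1·x_1 + p_2·(1/2)·x_1 = M, so (2·p_1 + p_2)·x_1 = 2·M.
Demand: x_1*(p_1,p_2,M) = 2·M/(2·p_1 + p_2), x_2* = M/(2·p_1 + p_2).
Here 2·5 + 11 = 21, giving x_1* = 23.2381 and x_2* = 11.619.
Utility at the optimum: U(23.2381, 11.619) = 23.2381.

V = 23.2381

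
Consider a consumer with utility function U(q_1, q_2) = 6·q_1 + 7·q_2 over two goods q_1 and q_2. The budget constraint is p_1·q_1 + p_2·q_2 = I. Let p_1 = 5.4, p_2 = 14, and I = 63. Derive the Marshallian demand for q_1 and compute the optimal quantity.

Linear utility — the consumer picks whichever good has higher MU/price: 6/5.4 = 1.1111 vs 7/14 = 0.5.
q_1 gives more utility per dollar, so spend all income on q_1: q_1* = I/p_1, q_2* = 0.
Numerically: q_1* = 11.6667, q_2* = 0.

q_1* = 11.6667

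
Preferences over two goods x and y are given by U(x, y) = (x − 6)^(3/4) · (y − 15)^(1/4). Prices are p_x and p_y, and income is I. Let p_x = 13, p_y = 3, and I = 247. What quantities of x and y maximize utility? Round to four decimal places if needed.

x* = 13.1538, y* = 25.3333

This is Cobb-Douglas in (x−6, y−15): tangency gives 0.75·p_y·(y−15) = 0.25·p_x·(x−6).
Substituting into the budget: x* = 6 + 0.75·(I − 6·p_x − 15·p_y)/p_x, and y* = 15 + 0.25·(…)/p_y.
Discretionary income = 247 − 6·13 − 15·3 = 124; x* = 6 + 0.75·124/13 = 13.1538; y* = 15 + 0.25·124/3 = 25.3333.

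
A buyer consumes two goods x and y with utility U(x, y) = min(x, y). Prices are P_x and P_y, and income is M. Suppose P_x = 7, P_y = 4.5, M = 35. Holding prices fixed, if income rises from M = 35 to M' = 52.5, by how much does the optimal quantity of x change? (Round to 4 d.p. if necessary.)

Here 7 + 4.5 = 11.5, giving x* = 3.0435.
At M' = 52.5: x* = 4.5652. Change: 4.5652 − 3.0435 = 1.5217.

Δx* = 1.5217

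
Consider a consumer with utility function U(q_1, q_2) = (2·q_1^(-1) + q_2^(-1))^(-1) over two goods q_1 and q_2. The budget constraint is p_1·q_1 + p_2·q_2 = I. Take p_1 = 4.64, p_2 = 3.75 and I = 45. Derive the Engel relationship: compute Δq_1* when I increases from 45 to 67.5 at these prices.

Δq_1* = 2.9646

MRS = MU_q_1/MU_q_2 = 2·(q_2/q_1)^(2). Set equal to p_1/p_2.
Hence q_2/q_1 = ((1/2)·p_1/p_2)^(1/(2)), i.e. raised to the 0.5 power.
Substitute q_2 = (q_2/q_1)·q_1 into the budget: q_1* = I/(p_1 + p_2·(q_2/q_1)).
Numerically q_2/q_1 = 0.786554, so q_1* = 45/(4.64 + 3.75·0.786554) = 5.9292.
At I' = 67.5: q_1* = 8.8938. Change: 8.8938 − 5.9292 = 2.9646.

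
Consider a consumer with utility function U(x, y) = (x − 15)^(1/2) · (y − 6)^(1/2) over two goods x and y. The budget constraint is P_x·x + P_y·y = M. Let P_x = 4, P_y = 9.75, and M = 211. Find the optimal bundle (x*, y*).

MRS = (y−6)/(x−15). Tangency with P_x/P_y gives y−6 = (P_x/P_y)·(x−15).
After buying the subsistence bundle (15, 6), a share 0.5 of the remaining income goes to x: x* = 15 + 0.5·(M − 15P_x − 6P_y)/P_x.
Discretionary income = 211 − 15·4 − 6·9.75 = 92.5; x* = 15 + 0.5·92.5/4 = 26.5625; y* = 6 + 0.5·92.5/9.75 = 10.7436.

x* = 26.5625, y* = 10.7436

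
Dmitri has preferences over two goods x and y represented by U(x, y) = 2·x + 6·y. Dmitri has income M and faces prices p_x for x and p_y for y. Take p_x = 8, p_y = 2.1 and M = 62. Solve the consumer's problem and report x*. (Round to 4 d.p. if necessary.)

Perfect substitutes: compare marginal utility per dollar. 2/p_x vs 6/p_y → 0.25 vs 2.8571.
y gives more utility per dollar, so spend all income on y: y* = M/p_y, x* = 0.
Numerically: x* = 0, y* = 29.5238.

x* = 0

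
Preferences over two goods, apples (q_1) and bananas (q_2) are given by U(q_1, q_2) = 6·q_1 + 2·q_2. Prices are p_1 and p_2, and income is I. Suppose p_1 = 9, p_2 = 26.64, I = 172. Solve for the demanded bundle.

Linear utility — the consumer picks whichever good has higher MU/price: 6/9 = 0.6667 vs 2/26.64 = 0.0751.
q_1 gives more utility per dollar, so spend all income on q_1: q_1* = I/p_1, q_2* = 0.
Numerically: q_1* = 19.1111, q_2* = 0.

q_1* = 19.1111, q_2* = 0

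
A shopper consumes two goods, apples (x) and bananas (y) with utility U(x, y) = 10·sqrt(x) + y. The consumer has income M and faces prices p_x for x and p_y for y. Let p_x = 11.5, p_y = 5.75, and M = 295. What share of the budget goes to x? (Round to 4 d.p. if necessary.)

Utility is quasi-linear in y; the FOC for x is 5/√x = p_x/p_y.
Thus x* = (5·p_y/p_x)² — independent of M — with the rest of income spent on y.
Plugging in: x* = (5·5.75/11.5)² = 6.25, y* = 38.8043.
Expenditure on x: 11.5·6.25 = 71.875; share = 0.2436.

share on x = 0.2436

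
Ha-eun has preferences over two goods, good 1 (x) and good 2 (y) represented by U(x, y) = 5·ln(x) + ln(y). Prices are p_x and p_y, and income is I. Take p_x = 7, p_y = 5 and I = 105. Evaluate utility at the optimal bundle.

V = 13.8814

At p_x=7, p_y=5, I=105: x* = 5/6·105/7 = 12.5, y* = 3.5.
Utility at the optimum: U(12.5, 3.5) = 13.8814.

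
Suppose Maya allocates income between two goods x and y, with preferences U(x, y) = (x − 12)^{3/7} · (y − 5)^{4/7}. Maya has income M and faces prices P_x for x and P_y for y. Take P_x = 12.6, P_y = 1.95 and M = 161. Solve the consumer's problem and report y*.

y* = 5.0147

This is Cobb-Douglas in (x−12, y−5): tangency gives 3/7·P_y·(y−5) = 4/7·P_x·(x−12).
After buying the subsistence bundle (12, 5), a share 3/7 of the remaining income goes to x: x* = 12 + 3/7·(M − 12P_x − 5P_y)/P_x.
Discretionary income = 161 − 12·12.6 − 5·1.95 = 0.05; y* = 5 + 4/7·0.05/1.95 = 5.0147.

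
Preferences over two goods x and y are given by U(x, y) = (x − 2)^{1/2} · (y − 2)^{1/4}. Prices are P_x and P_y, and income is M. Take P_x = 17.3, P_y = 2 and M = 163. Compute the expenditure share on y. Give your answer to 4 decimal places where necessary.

share on y = 0.2789

Substituting into the budget: x* = 2 + 2/3·(M − 2·P_x − 2·P_y)/P_x, and y* = 2 + 1/3·(…)/P_y.
Discretionary income = 163 − 2·17.3 − 2·2 = 124.4; x* = 2 + 2/3·124.4/17.3 = 6.7938; y* = 2 + 1/3·124.4/2 = 22.7333.
Expenditure on y: 2·22.7333 = 45.4667; share = 0.2789.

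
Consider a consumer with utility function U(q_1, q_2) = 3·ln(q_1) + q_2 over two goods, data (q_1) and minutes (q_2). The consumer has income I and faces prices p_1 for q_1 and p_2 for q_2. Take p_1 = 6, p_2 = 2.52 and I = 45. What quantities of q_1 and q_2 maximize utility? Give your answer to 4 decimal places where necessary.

MU_q_1 = 3/q_1, MU_q_2 = 1. Tangency: 3/q_1 = p_1/p_2.
So q_1*(p_1,p_2) = 3·p_2/p_1, independent of income; and q_2* = (I − 3·p_2)/p_2.
At the given prices: q_1* = 3·2.52/6 = 1.26, and q_2* = 14.8571.

q_1* = 1.26, q_2* = 14.8571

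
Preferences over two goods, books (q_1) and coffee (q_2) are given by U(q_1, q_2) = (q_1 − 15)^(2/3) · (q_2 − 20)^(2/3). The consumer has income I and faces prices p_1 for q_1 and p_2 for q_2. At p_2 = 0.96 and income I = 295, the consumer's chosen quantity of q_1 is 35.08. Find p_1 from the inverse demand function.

p_1 = 5

Let q_1' = q_1−15, q_2' = q_2−20. MRS = q_2'/q_1' = p_1/p_2.
After buying the subsistence bundle (15, 20), a share 0.5 of the remaining income goes to q_1: q_1* = 15 + 0.5·(I − 15p_1 − 20p_2)/p_1.
Set q_1* = 35.08 in the demand function and solve for p_1: p_1 = 5.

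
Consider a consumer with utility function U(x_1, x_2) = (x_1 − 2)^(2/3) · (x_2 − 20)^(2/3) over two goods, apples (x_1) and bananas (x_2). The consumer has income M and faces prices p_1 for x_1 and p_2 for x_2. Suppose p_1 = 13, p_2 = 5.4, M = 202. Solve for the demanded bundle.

Let x_1' = x_1−2, x_2' = x_2−20. MRS = x_2'/x_1' = p_1/p_2.
Substituting into the budget: x_1* = 2 + 0.5·(M − 2·p_1 − 20·p_2)/p_1, and x_2* = 20 + 0.5·(…)/p_2.
Discretionary income = 202 − 2·13 − 20·5.4 = 68; x_1* = 2 + 0.5·68/13 = 4.6154; x_2* = 20 + 0.5·68/5.4 = 26.2963.

x_1* = 4.6154, x_2* = 26.2963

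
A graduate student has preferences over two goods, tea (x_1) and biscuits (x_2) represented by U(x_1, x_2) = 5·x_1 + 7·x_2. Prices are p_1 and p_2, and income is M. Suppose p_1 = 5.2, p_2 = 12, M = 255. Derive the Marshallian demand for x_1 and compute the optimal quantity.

Perfect substitutes: compare marginal utility per dollar. 5/p_1 vs 7/p_2 → 0.9615 vs 0.5833.
x_1 gives more utility per dollar, so spend all income on x_1: x_1* = M/p_1, x_2* = 0.
Numerically: x_1* = 49.0385, x_2* = 0.

x_1* = 49.0385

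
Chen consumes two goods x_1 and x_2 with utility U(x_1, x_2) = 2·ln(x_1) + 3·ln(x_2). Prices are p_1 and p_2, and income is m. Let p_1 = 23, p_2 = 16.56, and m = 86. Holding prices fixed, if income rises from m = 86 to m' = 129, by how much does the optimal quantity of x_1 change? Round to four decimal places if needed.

Tangency: MRS = (2/3)·x_2/x_1 = p_1/p_2.
So 2·p_2·x_2 = 3·p_1·x_1; combined with the budget, a share 0.4 of income goes to x_1.
Demand: x_1*(p_1,p_2,m) = 0.4·m/p_1 and x_2* = 0.6·m/p_2.
At p_1=23, p_2=16.56, m=86: x_1* = 0.4·86/23 = 1.4957.
At m' = 129: x_1* = 2.2435. Change: 2.2435 − 1.4957 = 0.7478.

Δx_1* = 0.7478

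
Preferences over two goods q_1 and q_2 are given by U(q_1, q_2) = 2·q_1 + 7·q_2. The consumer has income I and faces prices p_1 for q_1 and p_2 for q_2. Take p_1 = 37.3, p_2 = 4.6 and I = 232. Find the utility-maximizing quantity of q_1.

q_1* = 0

Linear utility — the consumer picks whichever good has higher MU/price: 2/37.3 = 0.0536 vs 7/4.6 = 1.5217.
q_2 gives more utility per dollar, so spend all income on q_2: q_2* = I/p_2, q_1* = 0.
Numerically: q_1* = 0, q_2* = 50.4348.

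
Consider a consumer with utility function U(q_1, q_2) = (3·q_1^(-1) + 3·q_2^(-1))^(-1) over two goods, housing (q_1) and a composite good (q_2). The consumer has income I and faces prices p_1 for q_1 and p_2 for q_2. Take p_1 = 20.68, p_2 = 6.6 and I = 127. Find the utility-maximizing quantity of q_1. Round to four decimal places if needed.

MU_q_1 ∝ 3·q_1^(-2), MU_q_2 ∝ 3·q_2^(-2), so MRS = (q_2/q_1)^(2) = p_1/p_2.
Solve for the ratio: q_2/q_1 = [p_1/p_2]^(0.5).
Substitute q_2 = (q_2/q_1)·q_1 into the budget: q_1* = I/(p_1 + p_2·(q_2/q_1)).
Numerically q_2/q_1 = 1.770122, so q_1* = 127/(20.68 + 6.6·1.770122) = 3.9243.

q_1* = 3.9243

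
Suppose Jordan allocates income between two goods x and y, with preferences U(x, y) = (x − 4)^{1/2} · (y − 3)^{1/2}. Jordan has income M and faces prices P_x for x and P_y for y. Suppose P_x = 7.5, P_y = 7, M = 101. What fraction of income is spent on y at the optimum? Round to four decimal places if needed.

Discretionary income = 101 − 4·7.5 − 3·7 = 50; x* = 4 + 0.5·50/7.5 = 7.3333; y* = 3 + 0.5·50/7 = 6.5714.
Expenditure on y: 7·6.5714 = 46; share = 0.4554.

share on y = 0.4554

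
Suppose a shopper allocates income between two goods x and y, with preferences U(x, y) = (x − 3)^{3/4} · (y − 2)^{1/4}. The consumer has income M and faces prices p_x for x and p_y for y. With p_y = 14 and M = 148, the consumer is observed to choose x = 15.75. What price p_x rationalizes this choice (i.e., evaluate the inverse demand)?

p_x = 6

Let x' = x−3, y' = y−2. MRS = 3·y'/x' = p_x/p_y.
Substituting into the budget: x* = 3 + 0.75·(M − 3·p_x − 2·p_y)/p_x, and y* = 2 + 0.25·(…)/p_y.
Set x* = 15.75 in the demand function and solve for p_x: p_x = 6.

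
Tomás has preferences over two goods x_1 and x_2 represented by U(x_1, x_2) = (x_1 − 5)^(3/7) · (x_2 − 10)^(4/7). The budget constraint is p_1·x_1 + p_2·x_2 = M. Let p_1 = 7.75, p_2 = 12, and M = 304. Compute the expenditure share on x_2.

After buying the subsistence bundle (5, 10), a share 3/7 of the remaining income goes to x_1: x_1* = 5 + 3/7·(M − 5p_1 − 10p_2)/p_1.
Discretionary income = 304 − 5·7.75 − 10·12 = 145.25; x_1* = 5 + 3/7·145.25/7.75 = 13.0323; x_2* = 10 + 4/7·145.25/12 = 16.9167.
Expenditure on x_2: 12·16.9167 = 203; share = 0.6678.

share on x_2 = 0.6678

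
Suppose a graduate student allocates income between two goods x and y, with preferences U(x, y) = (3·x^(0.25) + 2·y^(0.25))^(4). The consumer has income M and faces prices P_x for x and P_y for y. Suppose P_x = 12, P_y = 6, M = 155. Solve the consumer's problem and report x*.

MU_x ∝ 3·x^(-0.75), MU_y ∝ 2·y^(-0.75), so MRS = (3/2)·(y/x)^(0.75) = P_x/P_y.
Solve for the ratio: y/x = [(2/3)·P_x/P_y]^(4/3).
With the ratio pinned down, the budget gives x* = M/(P_x + P_y·(y/x)) and y* = (y/x)·x*.
Numerically y/x = 1.467523, so x* = 155/(12 + 6·1.467523) = 7.4501.

x* = 7.4501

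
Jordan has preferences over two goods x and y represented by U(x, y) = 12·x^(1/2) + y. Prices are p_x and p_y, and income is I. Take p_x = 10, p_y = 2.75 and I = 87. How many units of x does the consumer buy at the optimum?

Set MRS = p_x/p_y: 6·x^(−1/2) = p_x/p_y.
Solve: √x = 6·p_y/p_x, so x*(p_x,p_y) = (6·p_y/p_x)², and y* = (I − p_x·x*)/p_y.
Plugging in: x* = (6·2.75/10)² = 2.7225.

x* = 2.7225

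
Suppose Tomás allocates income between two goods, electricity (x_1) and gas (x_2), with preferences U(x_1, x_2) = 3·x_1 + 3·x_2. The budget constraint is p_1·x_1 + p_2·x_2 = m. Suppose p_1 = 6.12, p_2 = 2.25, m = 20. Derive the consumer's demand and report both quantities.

x_1* = 0, x_2* = 8.8889

Perfect substitutes: compare marginal utility per dollar. 3/p_1 vs 3/p_2 → 0.4902 vs 1.3333.
x_2 gives more utility per dollar, so spend all income on x_2: x_2* = m/p_2, x_1* = 0.
Numerically: x_1* = 0, x_2* = 8.8889.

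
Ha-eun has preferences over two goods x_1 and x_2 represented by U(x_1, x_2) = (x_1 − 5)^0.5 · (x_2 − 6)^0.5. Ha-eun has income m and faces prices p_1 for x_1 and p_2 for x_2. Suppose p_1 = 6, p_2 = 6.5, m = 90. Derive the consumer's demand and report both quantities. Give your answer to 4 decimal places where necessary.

x_1* = 6.75, x_2* = 7.6154

This is Cobb-Douglas in (x_1−5, x_2−6): tangency gives 0.5·p_2·(x_2−6) = 0.5·p_1·(x_1−5).
Substituting into the budget: x_1* = 5 + 0.5·(m − 5·p_1 − 6·p_2)/p_1, and x_2* = 6 + 0.5·(…)/p_2.
Discretionary income = 90 − 5·6 − 6·6.5 = 21; x_1* = 5 + 0.5·21/6 = 6.75; x_2* = 6 + 0.5·21/6.5 = 7.6154.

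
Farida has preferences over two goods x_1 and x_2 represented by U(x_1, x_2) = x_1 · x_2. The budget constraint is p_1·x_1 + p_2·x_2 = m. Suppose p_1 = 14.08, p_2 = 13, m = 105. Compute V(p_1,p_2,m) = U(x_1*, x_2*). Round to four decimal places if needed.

V = 15.0582

MU_x_1/MU_x_2 = (x_2)/(x_1); tangency sets this equal to p_1/p_2.
So p_2·x_2 = p_1·x_1; combined with the budget, a share 0.5 of income goes to x_1.
Demand: x_1*(p_1,p_2,m) = 0.5·m/p_1 and x_2* = 0.5·m/p_2.
At p_1=14.08, p_2=13, m=105: x_1* = 0.5·105/14.08 = 3.7287, x_2* = 4.0385.
Utility at the optimum: U(3.7287, 4.0385) = 15.0582.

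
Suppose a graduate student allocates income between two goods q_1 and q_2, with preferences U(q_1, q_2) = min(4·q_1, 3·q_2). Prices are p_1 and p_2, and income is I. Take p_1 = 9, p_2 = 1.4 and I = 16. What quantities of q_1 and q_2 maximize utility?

With perfect complements, no substitution: consume in ratio q_1:q_2 = 3:4.
Budget: p_1·q_1 + p_2·(4/3)·q_1 = I, so (3·p_1 + 4·p_2)·q_1 = 3·I.
Demand: q_1*(p_1,p_2,I) = 3·I/(3·p_1 + 4·p_2), q_2* = 4·I/(3·p_1 + 4·p_2).
Here 3·9 + 4·1.4 = 32.6, giving q_1* = 1.4724 and q_2* = 1.9632.

q_1* = 1.4724, q_2* = 1.9632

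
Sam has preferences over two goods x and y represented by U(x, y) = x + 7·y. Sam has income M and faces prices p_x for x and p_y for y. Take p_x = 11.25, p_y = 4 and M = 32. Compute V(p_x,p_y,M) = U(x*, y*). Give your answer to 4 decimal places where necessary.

V = 56

y gives more utility per dollar, so spend all income on y: y* = M/p_y, x* = 0.
Numerically: x* = 0, y* = 8.
Utility at the optimum: U(0, 8) = 56.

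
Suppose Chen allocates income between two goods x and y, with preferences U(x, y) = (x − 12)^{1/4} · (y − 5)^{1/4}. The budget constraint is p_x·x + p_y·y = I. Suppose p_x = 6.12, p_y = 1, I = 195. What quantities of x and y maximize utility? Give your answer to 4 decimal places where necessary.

MRS = (y−5)/(x−12). Tangency with p_x/p_y gives y−5 = (p_x/p_y)·(x−12).
After buying the subsistence bundle (12, 5), a share 0.5 of the remaining income goes to x: x* = 12 + 0.5·(I − 12p_x − 5p_y)/p_x.
Discretionary income = 195 − 12·6.12 − 5·1 = 116.56; x* = 12 + 0.5·116.56/6.12 = 21.5229; y* = 5 + 0.5·116.56/1 = 63.28.

x* = 21.5229, y* = 63.28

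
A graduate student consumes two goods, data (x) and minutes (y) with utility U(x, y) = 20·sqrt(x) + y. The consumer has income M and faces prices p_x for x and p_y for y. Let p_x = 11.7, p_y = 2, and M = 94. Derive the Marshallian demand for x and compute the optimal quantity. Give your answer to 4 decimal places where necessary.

x* = 2.9221

MU_x = 10/√x, MU_y = 1. Tangency: 10/√x = p_x/p_y.
Thus x* = (10·p_y/p_x)² — independent of M — with the rest of income spent on y.
Plugging in: x* = (10·2/11.7)² = 2.9221.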